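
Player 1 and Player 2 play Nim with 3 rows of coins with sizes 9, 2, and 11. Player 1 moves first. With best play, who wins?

Player 2 wins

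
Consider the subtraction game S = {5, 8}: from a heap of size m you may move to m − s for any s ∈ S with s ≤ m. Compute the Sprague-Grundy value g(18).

Build the Grundy sequence with g(k) = mex{g(k−s) : s ∈ {5, 8}, s ≤ k}:
k:     0  1  2  3  4  5  6  7  8  9 10 11 12 13 14 15 16 17 18
g(k):  0  0  0  0  0  1  1  1  1  1  2  2  2  0  0  0  0  0  1
So g(18) = 1.

1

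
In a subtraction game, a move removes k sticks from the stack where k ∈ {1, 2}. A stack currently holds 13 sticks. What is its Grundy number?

Grundy values for subtraction set {1, 2}:
k:     0  1  2  3  4  5  6  7  8  9 10 11 12 13
g(k):  0  1  2  0  1  2  0  1  2  0  1  2  0  1
So g(13) = 1.

1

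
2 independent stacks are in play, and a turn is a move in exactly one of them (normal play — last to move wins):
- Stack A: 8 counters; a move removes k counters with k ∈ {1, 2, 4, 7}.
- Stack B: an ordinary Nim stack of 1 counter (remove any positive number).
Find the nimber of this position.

3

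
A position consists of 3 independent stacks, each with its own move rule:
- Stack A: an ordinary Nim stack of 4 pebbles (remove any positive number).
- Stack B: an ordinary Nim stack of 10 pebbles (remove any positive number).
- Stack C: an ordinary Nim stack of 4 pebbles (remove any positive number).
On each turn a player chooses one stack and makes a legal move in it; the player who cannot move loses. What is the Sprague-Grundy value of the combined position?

10

Stack A is a plain Nim stack of size 4, so its Grundy value is 4.
Stack B is a plain Nim stack of size 10, so its Grundy value is 10.
Stack C is a plain Nim stack of size 4, so its Grundy value is 4.
By the Sprague-Grundy theorem, the Grundy value of a sum of independent games is the XOR of the component values.
Combined value = 4 XOR 10 XOR 4 = 10.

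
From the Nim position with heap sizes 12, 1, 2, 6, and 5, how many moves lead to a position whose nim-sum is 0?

1

Compute the nim-sum pairwise:
12 ^ 1 = 13
13 ^ 2 = 15
15 ^ 6 = 9
9 ^ 5 = 12
The overall nim-sum is X = 12. A heap of size p has a winning move iff p XOR X < p (reduce it to p XOR X).
  12: 12 XOR 12 = 0 < 12 — winning move (to 0).
  1: 1 XOR 12 = 13 ≥ 1 — no move.
  2: 2 XOR 12 = 14 ≥ 2 — no move.
  6: 6 XOR 12 = 10 ≥ 6 — no move.
  5: 5 XOR 12 = 9 ≥ 5 — no move.
That gives 1 winning move.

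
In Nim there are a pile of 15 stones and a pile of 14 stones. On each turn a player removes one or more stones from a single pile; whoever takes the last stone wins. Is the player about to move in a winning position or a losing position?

In binary:
  1111  (15)
  1110  (14)
  ----
  0001  (1)
The nim-sum is 1 ≠ 0, so this is an N-position: the player to move can win.

Winning position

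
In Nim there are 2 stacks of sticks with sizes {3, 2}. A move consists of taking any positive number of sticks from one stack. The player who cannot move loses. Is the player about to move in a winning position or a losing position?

Compute the nim-sum pairwise:
3 ^ 2 = 1
The nim-sum is 1 ≠ 0, so this is an N-position: the player to move can win.

Winning position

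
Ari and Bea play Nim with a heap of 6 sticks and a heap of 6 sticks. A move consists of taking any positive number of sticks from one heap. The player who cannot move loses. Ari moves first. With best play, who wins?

Bea wins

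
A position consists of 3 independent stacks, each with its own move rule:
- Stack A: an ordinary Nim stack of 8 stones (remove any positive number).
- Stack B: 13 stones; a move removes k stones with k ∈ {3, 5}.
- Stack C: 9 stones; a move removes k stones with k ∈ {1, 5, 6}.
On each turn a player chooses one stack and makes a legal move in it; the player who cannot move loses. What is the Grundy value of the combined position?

Stack A is a plain Nim stack of size 8, so its Grundy value is 8.
Grundy values for stack B (subtraction set {3, 5}):
k:     0  1  2  3  4  5  6  7  8  9 10 11 12 13
g(k):  0  0  0  1  1  1  2  2  0  0  0  1  1  1
So g(13) = 1.
For stack C, compute g(0), g(1), … with moves {1, 5, 6}:
g(0) = mex{} = 0
g(1) = mex{0} = 1
g(2) = mex{1} = 0
g(3) = mex{0} = 1
g(4) = mex{1} = 0
g(5) = mex{0} = 1
g(6) = mex{0,1} = 2
g(7) = mex{0,1,2} = 3
g(8) = mex{0,1,3} = 2
g(9) = mex{0,1,2} = 3
So g(9) = 3.
The value of a disjunctive sum is the nim-sum of the parts.
Combined value = 8 XOR 1 XOR 3 = 10.

10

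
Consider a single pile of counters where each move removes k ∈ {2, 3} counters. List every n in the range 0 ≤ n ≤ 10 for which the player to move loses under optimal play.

0, 1, 5, 6, 10

Grundy values for subtraction set {2, 3}:
k:     0  1  2  3  4  5  6  7  8  9 10
g(k):  0  0  1  1  2  0  0  1  1  2  0
The P-positions (g = 0) in 0..10 are 0, 1, 5, 6, 10.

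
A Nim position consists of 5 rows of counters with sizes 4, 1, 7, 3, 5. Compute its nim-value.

Nim-sum: 4 ^ 1 ^ 7 ^ 3 ^ 5 = 4.

4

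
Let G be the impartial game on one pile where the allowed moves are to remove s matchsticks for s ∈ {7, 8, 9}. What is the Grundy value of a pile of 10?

Compute g(0), g(1), … for moves {7, 8, 9}:
k:     0  1  2  3  4  5  6  7  8  9 10
g(k):  0  0  0  0  0  0  0  1  1  1  1
So g(10) = 1.

1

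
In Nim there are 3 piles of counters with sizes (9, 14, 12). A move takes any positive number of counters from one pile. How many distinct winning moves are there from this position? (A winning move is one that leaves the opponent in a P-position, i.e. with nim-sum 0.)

3

In binary:
  1001  (9)
  1110  (14)
  1100  (12)
  ----
  1011  (11)
The overall nim-sum is X = 11. A pile of size p has a winning move iff p XOR X < p (reduce it to p XOR X).
  9: 9 XOR 11 = 2 < 9 — winning move (to 2).
  14: 14 XOR 11 = 5 < 14 — winning move (to 5).
  12: 12 XOR 11 = 7 < 12 — winning move (to 7).
That gives 3 winning moves.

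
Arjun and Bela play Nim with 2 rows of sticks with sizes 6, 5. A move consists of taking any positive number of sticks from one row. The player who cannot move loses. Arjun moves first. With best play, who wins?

Arjun wins

Compute the nim-sum pairwise:
6 ^ 5 = 3
The nim-sum is 3 ≠ 0, so this is an N-position: the player to move can win; Arjun has a winning move.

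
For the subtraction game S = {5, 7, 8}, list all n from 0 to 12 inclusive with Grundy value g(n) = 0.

Build the Grundy sequence with g(k) = mex{g(k−s) : s ∈ {5, 7, 8}, s ≤ k}:
g(0) = mex{} = 0
g(1) = mex{} = 0
g(2) = mex{} = 0
g(3) = mex{} = 0
g(4) = mex{} = 0
g(5) = mex{0} = 1
g(6) = mex{0} = 1
g(7) = mex{0} = 1
g(8) = mex{0} = 1
g(9) = mex{0} = 1
g(10) = mex{0,1} = 2
g(11) = mex{0,1} = 2
g(12) = mex{0,1} = 2
The P-positions (g = 0) in 0..12 are 0, 1, 2, 3, 4.

0, 1, 2, 3, 4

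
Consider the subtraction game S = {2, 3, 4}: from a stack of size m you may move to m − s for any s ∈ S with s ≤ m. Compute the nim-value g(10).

Build the Grundy sequence with g(k) = mex{g(k−s) : s ∈ {2, 3, 4}, s ≤ k}:
k:     0  1  2  3  4  5  6  7  8  9 10
g(k):  0  0  1  1  2  2  0  0  1  1  2
So g(10) = 2.

2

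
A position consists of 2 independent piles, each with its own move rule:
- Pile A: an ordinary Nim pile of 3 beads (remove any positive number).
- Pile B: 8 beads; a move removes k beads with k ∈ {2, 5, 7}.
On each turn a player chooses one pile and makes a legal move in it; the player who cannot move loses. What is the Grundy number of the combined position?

1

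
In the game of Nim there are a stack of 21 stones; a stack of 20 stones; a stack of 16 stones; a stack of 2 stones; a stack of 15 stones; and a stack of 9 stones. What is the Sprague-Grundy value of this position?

21

Bitwise XOR of the heap sizes:
  10101  (21)
  10100  (20)
  10000  (16)
  00010  (2)
  01111  (15)
  01001  (9)
  -----
  10101  (21)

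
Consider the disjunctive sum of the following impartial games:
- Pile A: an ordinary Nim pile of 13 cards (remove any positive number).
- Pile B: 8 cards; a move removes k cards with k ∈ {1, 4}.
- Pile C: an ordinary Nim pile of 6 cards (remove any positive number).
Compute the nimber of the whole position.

10

Pile A is a plain Nim pile of size 13, so its Grundy value is 13.
Grundy values for pile B (subtraction set {1, 4}):
k:     0  1  2  3  4  5  6  7  8
g(k):  0  1  0  1  2  0  1  0  1
So g(8) = 1.
Pile C is a plain Nim pile of size 6, so its Grundy value is 6.
By the Sprague-Grundy theorem, the Grundy value of a sum of independent games is the XOR of the component values.
Combined value = 13 ⊕ 1 ⊕ 6 = 10.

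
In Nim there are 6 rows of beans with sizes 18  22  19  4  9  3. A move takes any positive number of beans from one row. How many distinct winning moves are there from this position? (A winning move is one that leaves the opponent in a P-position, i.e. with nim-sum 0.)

3

Compute the nim-sum pairwise:
18 ^ 22 = 4
4 ^ 19 = 23
23 ^ 4 = 19
19 ^ 9 = 26
26 ^ 3 = 25
The overall nim-sum is X = 25. A row of size p has a winning move iff p XOR X < p (reduce it to p XOR X).
  18: 18 XOR 25 = 11 < 18 — winning move (to 11).
  22: 22 XOR 25 = 15 < 22 — winning move (to 15).
  19: 19 XOR 25 = 10 < 19 — winning move (to 10).
  4: 4 XOR 25 = 29 ≥ 4 — no move.
  9: 9 XOR 25 = 16 ≥ 9 — no move.
  3: 3 XOR 25 = 26 ≥ 3 — no move.
That gives 3 winning moves.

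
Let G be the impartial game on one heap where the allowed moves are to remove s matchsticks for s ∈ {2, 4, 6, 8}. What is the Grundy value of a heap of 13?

1

Grundy values for subtraction set {2, 4, 6, 8}:
g(0) = mex{} = 0
g(1) = mex{} = 0
g(2) = mex{0} = 1
g(3) = mex{0} = 1
g(4) = mex{0,1} = 2
g(5) = mex{0,1} = 2
g(6) = mex{0,1,2} = 3
g(7) = mex{0,1,2} = 3
g(8) = mex{0,1,2,3} = 4
g(9) = mex{0,1,2,3} = 4
g(10) = mex{1,2,3,4} = 0
g(11) = mex{1,2,3,4} = 0
g(12) = mex{0,2,3,4} = 1
g(13) = mex{0,2,3,4} = 1
So g(13) = 1.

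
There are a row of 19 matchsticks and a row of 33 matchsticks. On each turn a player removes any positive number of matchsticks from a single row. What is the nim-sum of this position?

Write each in binary and XOR column by column:
  010011  (19)
  100001  (33)
  ------
  110010  (50)

50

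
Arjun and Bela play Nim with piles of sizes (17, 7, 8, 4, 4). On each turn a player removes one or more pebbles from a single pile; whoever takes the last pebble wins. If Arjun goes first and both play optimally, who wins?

Arjun wins

Write each in binary and XOR column by column:
  10001  (17)
  00111  (7)
  01000  (8)
  00100  (4)
  00100  (4)
  -----
  11110  (30)
The nim-sum is 30 ≠ 0, so this is an N-position: the player to move can win; Arjun has a winning move.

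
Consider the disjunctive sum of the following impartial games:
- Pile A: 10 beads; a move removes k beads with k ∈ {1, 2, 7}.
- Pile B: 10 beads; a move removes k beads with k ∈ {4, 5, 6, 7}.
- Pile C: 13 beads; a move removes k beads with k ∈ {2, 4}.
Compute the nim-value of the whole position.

Grundy values for pile A (subtraction set {1, 2, 7}):
g(0) = mex{} = 0
g(1) = mex{0} = 1
g(2) = mex{0,1} = 2
g(3) = mex{1,2} = 0
g(4) = mex{0,2} = 1
g(5) = mex{0,1} = 2
g(6) = mex{1,2} = 0
g(7) = mex{0,2} = 1
g(8) = mex{0,1} = 2
g(9) = mex{1,2} = 0
g(10) = mex{0,2} = 1
So g(10) = 1.
Build the Grundy sequence for pile B with g(k) = mex{g(k−s) : s ∈ {4, 5, 6, 7}, s ≤ k}:
k:     0  1  2  3  4  5  6  7  8  9 10
g(k):  0  0  0  0  1  1  1  1  2  2  2
So g(10) = 2.
For pile C, compute g(0), g(1), … with moves {2, 4}:
k:     0  1  2  3  4  5  6  7  8  9 10 11 12 13
g(k):  0  0  1  1  2  2  0  0  1  1  2  2  0  0
So g(13) = 0.
By the Sprague-Grundy theorem, the Grundy value of a sum of independent games is the XOR of the component values.
Combined value = 1 XOR 2 XOR 0 = 3.

3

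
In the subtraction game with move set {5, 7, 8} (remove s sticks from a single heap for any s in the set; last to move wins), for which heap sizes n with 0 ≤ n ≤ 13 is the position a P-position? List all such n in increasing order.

Compute g(0), g(1), … for moves {5, 7, 8}:
g(0) = mex{} = 0
g(1) = mex{} = 0
g(2) = mex{} = 0
g(3) = mex{} = 0
g(4) = mex{} = 0
g(5) = mex{0} = 1
g(6) = mex{0} = 1
g(7) = mex{0} = 1
g(8) = mex{0} = 1
g(9) = mex{0} = 1
g(10) = mex{0,1} = 2
g(11) = mex{0,1} = 2
g(12) = mex{0,1} = 2
g(13) = mex{1} = 0
The P-positions (g = 0) in 0..13 are 0, 1, 2, 3, 4, 13.

0, 1, 2, 3, 4, 13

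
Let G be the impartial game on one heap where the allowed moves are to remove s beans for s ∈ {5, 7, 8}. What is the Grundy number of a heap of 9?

Grundy values for subtraction set {5, 7, 8}:
g(0) = mex{} = 0
g(1) = mex{} = 0
g(2) = mex{} = 0
g(3) = mex{} = 0
g(4) = mex{} = 0
g(5) = mex{0} = 1
g(6) = mex{0} = 1
g(7) = mex{0} = 1
g(8) = mex{0} = 1
g(9) = mex{0} = 1
So g(9) = 1.

1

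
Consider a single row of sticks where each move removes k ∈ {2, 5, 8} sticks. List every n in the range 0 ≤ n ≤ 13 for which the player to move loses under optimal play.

0, 1, 4, 7, 10, 11

Build the Grundy sequence with g(k) = mex{g(k−s) : s ∈ {2, 5, 8}, s ≤ k}:
g(0) = mex{} = 0
g(1) = mex{} = 0
g(2) = mex{0} = 1
g(3) = mex{0} = 1
g(4) = mex{1} = 0
g(5) = mex{0,1} = 2
g(6) = mex{0} = 1
g(7) = mex{1,2} = 0
g(8) = mex{0,1} = 2
g(9) = mex{0} = 1
g(10) = mex{1,2} = 0
g(11) = mex{1} = 0
g(12) = mex{0} = 1
g(13) = mex{0,2} = 1
The P-positions (g = 0) in 0..13 are 0, 1, 4, 7, 10, 11.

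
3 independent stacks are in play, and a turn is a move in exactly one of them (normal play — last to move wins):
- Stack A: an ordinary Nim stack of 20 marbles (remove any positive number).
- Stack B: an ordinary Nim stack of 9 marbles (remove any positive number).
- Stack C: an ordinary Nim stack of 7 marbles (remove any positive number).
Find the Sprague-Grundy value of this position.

26

Stack A is a plain Nim stack of size 20, so its Grundy value is 20.
Stack B is a plain Nim stack of size 9, so its Grundy value is 9.
Stack C is a plain Nim stack of size 7, so its Grundy value is 7.
The value of a disjunctive sum is the nim-sum of the parts.
Combined value = 20 XOR 9 XOR 7 = 26.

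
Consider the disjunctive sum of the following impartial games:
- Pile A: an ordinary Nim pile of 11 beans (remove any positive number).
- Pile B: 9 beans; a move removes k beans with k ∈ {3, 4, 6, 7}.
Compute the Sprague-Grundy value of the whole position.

8

Pile A is a plain Nim pile of size 11, so its Grundy value is 11.
Grundy values for pile B (subtraction set {3, 4, 6, 7}):
g(0) = mex{} = 0
g(1) = mex{} = 0
g(2) = mex{} = 0
g(3) = mex{0} = 1
g(4) = mex{0} = 1
g(5) = mex{0} = 1
g(6) = mex{0,1} = 2
g(7) = mex{0,1} = 2
g(8) = mex{0,1} = 2
g(9) = mex{0,1,2} = 3
So g(9) = 3.
By the Sprague-Grundy theorem, the Grundy value of a sum of independent games is the XOR of the component values.
Combined value = 11 XOR 3 = 8.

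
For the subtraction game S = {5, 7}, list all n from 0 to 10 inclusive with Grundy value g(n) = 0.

0, 1, 2, 3, 4

Grundy values for subtraction set {5, 7}:
g(0) = mex{} = 0
g(1) = mex{} = 0
g(2) = mex{} = 0
g(3) = mex{} = 0
g(4) = mex{} = 0
g(5) = mex{0} = 1
g(6) = mex{0} = 1
g(7) = mex{0} = 1
g(8) = mex{0} = 1
g(9) = mex{0} = 1
g(10) = mex{0,1} = 2
The P-positions (g = 0) in 0..10 are 0, 1, 2, 3, 4.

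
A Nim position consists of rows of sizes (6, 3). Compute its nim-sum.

Compute the nim-sum pairwise:
6 XOR 3 = 5

5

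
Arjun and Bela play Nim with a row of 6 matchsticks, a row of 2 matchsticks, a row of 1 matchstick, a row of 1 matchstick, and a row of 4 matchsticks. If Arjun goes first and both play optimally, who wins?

Bela wins

Compute the nim-sum pairwise:
6 ⊕ 2 = 4
4 ⊕ 1 = 5
5 ⊕ 1 = 4
4 ⊕ 4 = 0
The nim-sum is 0, so this is a P-position: the player to move is in a losing position under optimal play; Arjun is about to move from it and so loses — Bela wins.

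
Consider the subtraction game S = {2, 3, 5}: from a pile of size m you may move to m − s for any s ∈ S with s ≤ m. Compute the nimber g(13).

3

Build the Grundy sequence with g(k) = mex{g(k−s) : s ∈ {2, 3, 5}, s ≤ k}:
k:     0  1  2  3  4  5  6  7  8  9 10 11 12 13
g(k):  0  0  1  1  2  2  3  0  0  1  1  2  2  3
So g(13) = 3.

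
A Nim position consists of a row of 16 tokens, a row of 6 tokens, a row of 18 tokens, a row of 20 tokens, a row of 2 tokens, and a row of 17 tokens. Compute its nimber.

Nim-sum: 16 ^ 6 ^ 18 ^ 20 ^ 2 ^ 17 = 3.

3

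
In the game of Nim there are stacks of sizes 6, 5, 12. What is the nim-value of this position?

15

Write each in binary and XOR column by column:
  0110  (6)
  0101  (5)
  1100  (12)
  ----
  1111  (15)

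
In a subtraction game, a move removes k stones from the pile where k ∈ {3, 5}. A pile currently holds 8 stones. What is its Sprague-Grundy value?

0

Grundy values for subtraction set {3, 5}:
k:     0  1  2  3  4  5  6  7  8
g(k):  0  0  0  1  1  1  2  2  0
So g(8) = 0.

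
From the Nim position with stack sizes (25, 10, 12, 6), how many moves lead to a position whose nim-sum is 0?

Nim-sum: 25 XOR 10 XOR 12 XOR 6 = 25.
The overall nim-sum is X = 25. A stack of size p has a winning move iff p XOR X < p (reduce it to p XOR X).
  25: 25 XOR 25 = 0 < 25 — winning move (to 0).
  10: 10 XOR 25 = 19 ≥ 10 — no move.
  12: 12 XOR 25 = 21 ≥ 12 — no move.
  6: 6 XOR 25 = 31 ≥ 6 — no move.
That gives 1 winning move.

1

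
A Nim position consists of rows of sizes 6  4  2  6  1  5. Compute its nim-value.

2

Nim-sum: 6 ⊕ 4 ⊕ 2 ⊕ 6 ⊕ 1 ⊕ 5 = 2.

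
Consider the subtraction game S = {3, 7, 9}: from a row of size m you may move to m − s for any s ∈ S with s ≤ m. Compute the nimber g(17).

1

Compute g(0), g(1), … for moves {3, 7, 9}:
k:     0  1  2  3  4  5  6  7  8  9 10 11 12 13 14 15 16 17
g(k):  0  0  0  1  1  1  0  2  2  1  3  3  0  2  0  1  0  1
So g(17) = 1.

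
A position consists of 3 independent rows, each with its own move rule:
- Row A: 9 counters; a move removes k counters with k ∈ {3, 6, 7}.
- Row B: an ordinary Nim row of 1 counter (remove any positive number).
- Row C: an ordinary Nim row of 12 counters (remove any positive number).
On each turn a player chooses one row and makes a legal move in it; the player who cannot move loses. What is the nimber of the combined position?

14

For row A, compute g(0), g(1), … with moves {3, 6, 7}:
g(0) = mex{} = 0
g(1) = mex{} = 0
g(2) = mex{} = 0
g(3) = mex{0} = 1
g(4) = mex{0} = 1
g(5) = mex{0} = 1
g(6) = mex{0,1} = 2
g(7) = mex{0,1} = 2
g(8) = mex{0,1} = 2
g(9) = mex{0,1,2} = 3
So g(9) = 3.
Row B is a plain Nim row of size 1, so its Grundy value is 1.
Row C is a plain Nim row of size 12, so its Grundy value is 12.
By the Sprague-Grundy theorem, the Grundy value of a sum of independent games is the XOR of the component values.
Combined value = 3 XOR 1 XOR 12 = 14.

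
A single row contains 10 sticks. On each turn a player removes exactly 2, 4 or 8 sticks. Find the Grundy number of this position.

2

Grundy values for subtraction set {2, 4, 8}:
k:     0  1  2  3  4  5  6  7  8  9 10
g(k):  0  0  1  1  2  2  0  0  1  1  2
So g(10) = 2.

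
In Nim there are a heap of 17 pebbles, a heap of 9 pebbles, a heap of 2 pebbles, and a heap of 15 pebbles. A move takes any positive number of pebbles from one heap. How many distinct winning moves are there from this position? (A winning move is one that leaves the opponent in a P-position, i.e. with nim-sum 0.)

Compute the nim-sum pairwise:
17 XOR 9 = 24
24 XOR 2 = 26
26 XOR 15 = 21
The overall nim-sum is X = 21. A heap of size p has a winning move iff p XOR X < p (reduce it to p XOR X).
  17: 17 XOR 21 = 4 < 17 — winning move (to 4).
  9: 9 XOR 21 = 28 ≥ 9 — no move.
  2: 2 XOR 21 = 23 ≥ 2 — no move.
  15: 15 XOR 21 = 26 ≥ 15 — no move.
That gives 1 winning move.

1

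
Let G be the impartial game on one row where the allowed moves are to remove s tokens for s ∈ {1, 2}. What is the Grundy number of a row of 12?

0

Grundy values for subtraction set {1, 2}:
g(0) = mex{} = 0
g(1) = mex{0} = 1
g(2) = mex{0,1} = 2
g(3) = mex{1,2} = 0
g(4) = mex{0,2} = 1
g(5) = mex{0,1} = 2
g(6) = mex{1,2} = 0
g(7) = mex{0,2} = 1
g(8) = mex{0,1} = 2
g(9) = mex{1,2} = 0
g(10) = mex{0,2} = 1
g(11) = mex{0,1} = 2
g(12) = mex{1,2} = 0
So g(12) = 0.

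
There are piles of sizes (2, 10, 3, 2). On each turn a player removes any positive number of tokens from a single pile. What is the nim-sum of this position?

9

Compute the nim-sum pairwise:
2 XOR 10 = 8
8 XOR 3 = 11
11 XOR 2 = 9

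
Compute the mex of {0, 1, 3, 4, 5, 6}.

The values 0, 1 are all present; 2 is the first non-negative integer missing from the set.

2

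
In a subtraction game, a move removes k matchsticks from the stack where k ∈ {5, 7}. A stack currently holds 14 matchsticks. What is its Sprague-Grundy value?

0

Build the Grundy sequence with g(k) = mex{g(k−s) : s ∈ {5, 7}, s ≤ k}:
g(0) = mex{} = 0
g(1) = mex{} = 0
g(2) = mex{} = 0
g(3) = mex{} = 0
g(4) = mex{} = 0
g(5) = mex{0} = 1
g(6) = mex{0} = 1
g(7) = mex{0} = 1
g(8) = mex{0} = 1
g(9) = mex{0} = 1
g(10) = mex{0,1} = 2
g(11) = mex{0,1} = 2
g(12) = mex{1} = 0
g(13) = mex{1} = 0
g(14) = mex{1} = 0
So g(14) = 0.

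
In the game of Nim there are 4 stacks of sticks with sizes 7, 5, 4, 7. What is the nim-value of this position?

1

Write each in binary and XOR column by column:
  111  (7)
  101  (5)
  100  (4)
  111  (7)
  ---
  001  (1)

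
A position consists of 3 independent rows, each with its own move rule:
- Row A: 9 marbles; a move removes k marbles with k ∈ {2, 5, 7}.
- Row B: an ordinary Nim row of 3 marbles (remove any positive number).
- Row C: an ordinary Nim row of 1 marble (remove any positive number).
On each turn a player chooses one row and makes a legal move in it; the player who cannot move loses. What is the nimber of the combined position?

Grundy values for row A (subtraction set {2, 5, 7}):
k:     0  1  2  3  4  5  6  7  8  9
g(k):  0  0  1  1  0  2  1  3  2  2
So g(9) = 2.
Row B is a plain Nim row of size 3, so its Grundy value is 3.
Row C is a plain Nim row of size 1, so its Grundy value is 1.
By the Sprague-Grundy theorem, the Grundy value of a sum of independent games is the XOR of the component values.
Combined value = 2 XOR 3 XOR 1 = 0.

0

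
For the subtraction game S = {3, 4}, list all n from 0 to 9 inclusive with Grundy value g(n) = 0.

Compute g(0), g(1), … for moves {3, 4}:
g(0) = mex{} = 0
g(1) = mex{} = 0
g(2) = mex{} = 0
g(3) = mex{0} = 1
g(4) = mex{0} = 1
g(5) = mex{0} = 1
g(6) = mex{0,1} = 2
g(7) = mex{1} = 0
g(8) = mex{1} = 0
g(9) = mex{1,2} = 0
The P-positions (g = 0) in 0..9 are 0, 1, 2, 7, 8, 9.

0, 1, 2, 7, 8, 9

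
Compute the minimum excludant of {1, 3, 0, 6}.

2

The values 0, 1 are all present; 2 is the first non-negative integer missing from the set.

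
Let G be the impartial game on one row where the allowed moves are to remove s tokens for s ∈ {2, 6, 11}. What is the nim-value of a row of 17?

0

Grundy values for subtraction set {2, 6, 11}:
k:     0  1  2  3  4  5  6  7  8  9 10 11 12 13 14 15 16 17
g(k):  0  0  1  1  0  0  1  1  0  0  1  1  2  0  3  1  2  0
So g(17) = 0.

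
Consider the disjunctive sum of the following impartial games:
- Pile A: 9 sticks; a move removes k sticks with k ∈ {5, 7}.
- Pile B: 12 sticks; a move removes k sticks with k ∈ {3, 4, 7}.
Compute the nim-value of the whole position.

Grundy values for pile A (subtraction set {5, 7}):
g(0) = mex{} = 0
g(1) = mex{} = 0
g(2) = mex{} = 0
g(3) = mex{} = 0
g(4) = mex{} = 0
g(5) = mex{0} = 1
g(6) = mex{0} = 1
g(7) = mex{0} = 1
g(8) = mex{0} = 1
g(9) = mex{0} = 1
So g(9) = 1.
For pile B, compute g(0), g(1), … with moves {3, 4, 7}:
k:     0  1  2  3  4  5  6  7  8  9 10 11 12
g(k):  0  0  0  1  1  1  2  2  2  3  0  0  0
So g(12) = 0.
The value of a disjunctive sum is the nim-sum of the parts.
Combined value = 1 XOR 0 = 1.

1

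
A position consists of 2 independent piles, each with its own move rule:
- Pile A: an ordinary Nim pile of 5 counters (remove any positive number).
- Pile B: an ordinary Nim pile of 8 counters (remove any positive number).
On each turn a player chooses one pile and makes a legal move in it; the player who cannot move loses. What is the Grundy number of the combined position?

13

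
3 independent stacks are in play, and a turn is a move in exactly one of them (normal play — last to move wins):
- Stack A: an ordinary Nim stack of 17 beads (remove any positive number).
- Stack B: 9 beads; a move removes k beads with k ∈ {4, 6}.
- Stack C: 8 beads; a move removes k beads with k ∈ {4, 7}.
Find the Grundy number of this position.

Stack A is a plain Nim stack of size 17, so its Grundy value is 17.
Build the Grundy sequence for stack B with g(k) = mex{g(k−s) : s ∈ {4, 6}, s ≤ k}:
g(0) = mex{} = 0
g(1) = mex{} = 0
g(2) = mex{} = 0
g(3) = mex{} = 0
g(4) = mex{0} = 1
g(5) = mex{0} = 1
g(6) = mex{0} = 1
g(7) = mex{0} = 1
g(8) = mex{0,1} = 2
g(9) = mex{0,1} = 2
So g(9) = 2.
Grundy values for stack C (subtraction set {4, 7}):
k:     0  1  2  3  4  5  6  7  8
g(k):  0  0  0  0  1  1  1  1  2
So g(8) = 2.
The value of a disjunctive sum is the nim-sum of the parts.
Combined value = 17 XOR 2 XOR 2 = 17.

17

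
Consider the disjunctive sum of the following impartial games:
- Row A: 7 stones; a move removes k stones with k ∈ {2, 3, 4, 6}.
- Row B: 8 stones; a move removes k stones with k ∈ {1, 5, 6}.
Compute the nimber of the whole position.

Build the Grundy sequence for row A with g(k) = mex{g(k−s) : s ∈ {2, 3, 4, 6}, s ≤ k}:
k:     0  1  2  3  4  5  6  7
g(k):  0  0  1  1  2  2  3  3
So g(7) = 3.
For row B, compute g(0), g(1), … with moves {1, 5, 6}:
k:     0  1  2  3  4  5  6  7  8
g(k):  0  1  0  1  0  1  2  3  2
So g(8) = 2.
The value of a disjunctive sum is the nim-sum of the parts.
Combined value = 3 ⊕ 2 = 1.

1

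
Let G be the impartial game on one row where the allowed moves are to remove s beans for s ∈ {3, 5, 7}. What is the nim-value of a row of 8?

Compute g(0), g(1), … for moves {3, 5, 7}:
k:     0  1  2  3  4  5  6  7  8
g(k):  0  0  0  1  1  1  2  2  2
So g(8) = 2.

2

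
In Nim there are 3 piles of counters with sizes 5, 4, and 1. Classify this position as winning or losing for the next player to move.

Nim-sum: 5 ^ 4 ^ 1 = 0.
The nim-sum is 0, so this is a P-position: the player to move is in a losing position under optimal play.

Losing position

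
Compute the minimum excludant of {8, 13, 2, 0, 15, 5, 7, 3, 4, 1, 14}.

6

The values 0, 1, 2, 3, 4, 5 are all present; 6 is the first non-negative integer missing from the set.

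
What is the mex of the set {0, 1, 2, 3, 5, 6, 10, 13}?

The values 0, 1, 2, 3 are all present; 4 is the first non-negative integer missing from the set.

4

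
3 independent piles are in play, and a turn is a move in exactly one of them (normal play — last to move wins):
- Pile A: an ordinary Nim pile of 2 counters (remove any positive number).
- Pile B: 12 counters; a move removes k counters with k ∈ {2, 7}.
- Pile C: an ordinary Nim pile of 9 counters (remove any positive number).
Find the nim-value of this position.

10

Pile A is a plain Nim pile of size 2, so its Grundy value is 2.
For pile B, compute g(0), g(1), … with moves {2, 7}:
g(0) = mex{} = 0
g(1) = mex{} = 0
g(2) = mex{0} = 1
g(3) = mex{0} = 1
g(4) = mex{1} = 0
g(5) = mex{1} = 0
g(6) = mex{0} = 1
g(7) = mex{0} = 1
g(8) = mex{0,1} = 2
g(9) = mex{1} = 0
g(10) = mex{1,2} = 0
g(11) = mex{0} = 1
g(12) = mex{0} = 1
So g(12) = 1.
Pile C is a plain Nim pile of size 9, so its Grundy value is 9.
The value of a disjunctive sum is the nim-sum of the parts.
Combined value = 2 XOR 1 XOR 9 = 10.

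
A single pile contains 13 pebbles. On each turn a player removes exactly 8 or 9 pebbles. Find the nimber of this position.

1

Build the Grundy sequence with g(k) = mex{g(k−s) : s ∈ {8, 9}, s ≤ k}:
k:     0  1  2  3  4  5  6  7  8  9 10 11 12 13
g(k):  0  0  0  0  0  0  0  0  1  1  1  1  1  1
So g(13) = 1.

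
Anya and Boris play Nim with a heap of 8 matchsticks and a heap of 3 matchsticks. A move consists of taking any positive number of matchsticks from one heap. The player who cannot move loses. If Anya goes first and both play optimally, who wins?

Anya wins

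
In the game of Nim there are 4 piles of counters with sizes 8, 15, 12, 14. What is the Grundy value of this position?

Compute the nim-sum pairwise:
8 ⊕ 15 = 7
7 ⊕ 12 = 11
11 ⊕ 14 = 5

5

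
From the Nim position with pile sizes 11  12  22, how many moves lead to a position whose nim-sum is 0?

1

Nim-sum: 11 XOR 12 XOR 22 = 17.
The overall nim-sum is X = 17. A pile of size p has a winning move iff p XOR X < p (reduce it to p XOR X).
  11: 11 XOR 17 = 26 ≥ 11 — no move.
  12: 12 XOR 17 = 29 ≥ 12 — no move.
  22: 22 XOR 17 = 7 < 22 — winning move (to 7).
That gives 1 winning move.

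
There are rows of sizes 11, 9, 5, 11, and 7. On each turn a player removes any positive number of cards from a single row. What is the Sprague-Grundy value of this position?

11

Compute the nim-sum pairwise:
11 ^ 9 = 2
2 ^ 5 = 7
7 ^ 11 = 12
12 ^ 7 = 11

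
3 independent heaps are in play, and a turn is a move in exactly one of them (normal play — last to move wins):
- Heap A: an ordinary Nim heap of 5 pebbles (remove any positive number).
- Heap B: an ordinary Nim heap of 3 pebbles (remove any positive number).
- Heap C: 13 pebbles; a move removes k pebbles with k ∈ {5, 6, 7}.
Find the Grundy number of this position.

Heap A is a plain Nim heap of size 5, so its Grundy value is 5.
Heap B is a plain Nim heap of size 3, so its Grundy value is 3.
Build the Grundy sequence for heap C with g(k) = mex{g(k−s) : s ∈ {5, 6, 7}, s ≤ k}:
g(0) = mex{} = 0
g(1) = mex{} = 0
g(2) = mex{} = 0
g(3) = mex{} = 0
g(4) = mex{} = 0
g(5) = mex{0} = 1
g(6) = mex{0} = 1
g(7) = mex{0} = 1
g(8) = mex{0} = 1
g(9) = mex{0} = 1
g(10) = mex{0,1} = 2
g(11) = mex{0,1} = 2
g(12) = mex{1} = 0
g(13) = mex{1} = 0
So g(13) = 0.
The value of a disjunctive sum is the nim-sum of the parts.
Combined value = 5 ⊕ 3 ⊕ 0 = 6.

6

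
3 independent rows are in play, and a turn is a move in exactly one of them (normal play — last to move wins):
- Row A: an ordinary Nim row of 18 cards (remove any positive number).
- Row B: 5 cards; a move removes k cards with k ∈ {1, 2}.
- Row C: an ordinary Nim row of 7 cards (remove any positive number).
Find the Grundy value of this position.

Row A is a plain Nim row of size 18, so its Grundy value is 18.
Build the Grundy sequence for row B with g(k) = mex{g(k−s) : s ∈ {1, 2}, s ≤ k}:
g(0) = mex{} = 0
g(1) = mex{0} = 1
g(2) = mex{0,1} = 2
g(3) = mex{1,2} = 0
g(4) = mex{0,2} = 1
g(5) = mex{0,1} = 2
So g(5) = 2.
Row C is a plain Nim row of size 7, so its Grundy value is 7.
The value of a disjunctive sum is the nim-sum of the parts.
Combined value = 18 ⊕ 2 ⊕ 7 = 23.

23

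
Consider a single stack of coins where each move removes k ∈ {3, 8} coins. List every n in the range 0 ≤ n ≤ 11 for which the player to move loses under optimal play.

0, 1, 2, 6, 7, 11

Build the Grundy sequence with g(k) = mex{g(k−s) : s ∈ {3, 8}, s ≤ k}:
g(0) = mex{} = 0
g(1) = mex{} = 0
g(2) = mex{} = 0
g(3) = mex{0} = 1
g(4) = mex{0} = 1
g(5) = mex{0} = 1
g(6) = mex{1} = 0
g(7) = mex{1} = 0
g(8) = mex{0,1} = 2
g(9) = mex{0} = 1
g(10) = mex{0} = 1
g(11) = mex{1,2} = 0
The P-positions (g = 0) in 0..11 are 0, 1, 2, 6, 7, 11.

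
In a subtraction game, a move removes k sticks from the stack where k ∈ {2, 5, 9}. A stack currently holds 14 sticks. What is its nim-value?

0

Compute g(0), g(1), … for moves {2, 5, 9}:
k:     0  1  2  3  4  5  6  7  8  9 10 11 12 13 14
g(k):  0  0  1  1  0  2  1  0  0  1  1  0  2  1  0
So g(14) = 0.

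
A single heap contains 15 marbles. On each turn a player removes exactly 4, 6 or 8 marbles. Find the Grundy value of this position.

Grundy values for subtraction set {4, 6, 8}:
k:     0  1  2  3  4  5  6  7  8  9 10 11 12 13 14 15
g(k):  0  0  0  0  1  1  1  1  2  2  2  2  0  0  0  0
So g(15) = 0.

0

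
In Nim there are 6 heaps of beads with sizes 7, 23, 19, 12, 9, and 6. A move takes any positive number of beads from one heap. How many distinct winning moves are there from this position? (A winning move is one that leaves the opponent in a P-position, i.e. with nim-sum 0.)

Nim-sum: 7 XOR 23 XOR 19 XOR 12 XOR 9 XOR 6 = 0.
The nim-sum is already 0, so every move leaves a nonzero nim-sum — there are no winning moves.

0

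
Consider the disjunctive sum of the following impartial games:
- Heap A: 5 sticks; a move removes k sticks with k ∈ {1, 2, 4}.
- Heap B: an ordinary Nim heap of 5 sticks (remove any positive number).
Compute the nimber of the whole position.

7

Build the Grundy sequence for heap A with g(k) = mex{g(k−s) : s ∈ {1, 2, 4}, s ≤ k}:
g(0) = mex{} = 0
g(1) = mex{0} = 1
g(2) = mex{0,1} = 2
g(3) = mex{1,2} = 0
g(4) = mex{0,2} = 1
g(5) = mex{0,1} = 2
So g(5) = 2.
Heap B is a plain Nim heap of size 5, so its Grundy value is 5.
By the Sprague-Grundy theorem, the Grundy value of a sum of independent games is the XOR of the component values.
Combined value = 2 ⊕ 5 = 7.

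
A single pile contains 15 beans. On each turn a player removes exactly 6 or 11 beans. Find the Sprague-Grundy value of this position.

Build the Grundy sequence with g(k) = mex{g(k−s) : s ∈ {6, 11}, s ≤ k}:
k:     0  1  2  3  4  5  6  7  8  9 10 11 12 13 14 15
g(k):  0  0  0  0  0  0  1  1  1  1  1  1  2  2  2  2
So g(15) = 2.

2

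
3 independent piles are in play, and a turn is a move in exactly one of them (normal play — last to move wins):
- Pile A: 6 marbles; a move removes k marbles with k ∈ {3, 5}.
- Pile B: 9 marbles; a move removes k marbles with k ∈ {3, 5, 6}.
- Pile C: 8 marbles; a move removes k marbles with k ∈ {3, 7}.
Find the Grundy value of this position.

0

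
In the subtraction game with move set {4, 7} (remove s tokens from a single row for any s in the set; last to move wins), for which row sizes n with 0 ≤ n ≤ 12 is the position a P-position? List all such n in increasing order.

0, 1, 2, 3, 11, 12

Build the Grundy sequence with g(k) = mex{g(k−s) : s ∈ {4, 7}, s ≤ k}:
g(0) = mex{} = 0
g(1) = mex{} = 0
g(2) = mex{} = 0
g(3) = mex{} = 0
g(4) = mex{0} = 1
g(5) = mex{0} = 1
g(6) = mex{0} = 1
g(7) = mex{0} = 1
g(8) = mex{0,1} = 2
g(9) = mex{0,1} = 2
g(10) = mex{0,1} = 2
g(11) = mex{1} = 0
g(12) = mex{1,2} = 0
The P-positions (g = 0) in 0..12 are 0, 1, 2, 3, 11, 12.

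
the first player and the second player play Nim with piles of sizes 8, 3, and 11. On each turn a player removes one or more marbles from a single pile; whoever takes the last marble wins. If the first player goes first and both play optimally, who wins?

the second player wins

In binary:
  1000  (8)
  0011  (3)
  1011  (11)
  ----
  0000  (0)
The nim-sum is 0, so this is a P-position: the player to move is in a losing position under optimal play; the first player is about to move from it and so loses — the second player wins.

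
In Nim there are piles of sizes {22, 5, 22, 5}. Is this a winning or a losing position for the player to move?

Losing position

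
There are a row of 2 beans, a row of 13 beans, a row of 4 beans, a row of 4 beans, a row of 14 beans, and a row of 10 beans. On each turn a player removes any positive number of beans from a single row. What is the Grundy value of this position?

11

Bitwise XOR of the heap sizes:
  0010  (2)
  1101  (13)
  0100  (4)
  0100  (4)
  1110  (14)
  1010  (10)
  ----
  1011  (11)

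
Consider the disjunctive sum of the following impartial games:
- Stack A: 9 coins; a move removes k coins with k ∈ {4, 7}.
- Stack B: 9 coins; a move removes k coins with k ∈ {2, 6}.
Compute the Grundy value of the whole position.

Build the Grundy sequence for stack A with g(k) = mex{g(k−s) : s ∈ {4, 7}, s ≤ k}:
g(0) = mex{} = 0
g(1) = mex{} = 0
g(2) = mex{} = 0
g(3) = mex{} = 0
g(4) = mex{0} = 1
g(5) = mex{0} = 1
g(6) = mex{0} = 1
g(7) = mex{0} = 1
g(8) = mex{0,1} = 2
g(9) = mex{0,1} = 2
So g(9) = 2.
For stack B, compute g(0), g(1), … with moves {2, 6}:
g(0) = mex{} = 0
g(1) = mex{} = 0
g(2) = mex{0} = 1
g(3) = mex{0} = 1
g(4) = mex{1} = 0
g(5) = mex{1} = 0
g(6) = mex{0} = 1
g(7) = mex{0} = 1
g(8) = mex{1} = 0
g(9) = mex{1} = 0
So g(9) = 0.
By the Sprague-Grundy theorem, the Grundy value of a sum of independent games is the XOR of the component values.
Combined value = 2 XOR 0 = 2.

2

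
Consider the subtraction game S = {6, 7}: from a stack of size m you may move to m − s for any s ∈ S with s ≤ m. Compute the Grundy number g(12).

Grundy values for subtraction set {6, 7}:
g(0) = mex{} = 0
g(1) = mex{} = 0
g(2) = mex{} = 0
g(3) = mex{} = 0
g(4) = mex{} = 0
g(5) = mex{} = 0
g(6) = mex{0} = 1
g(7) = mex{0} = 1
g(8) = mex{0} = 1
g(9) = mex{0} = 1
g(10) = mex{0} = 1
g(11) = mex{0} = 1
g(12) = mex{0,1} = 2
So g(12) = 2.

2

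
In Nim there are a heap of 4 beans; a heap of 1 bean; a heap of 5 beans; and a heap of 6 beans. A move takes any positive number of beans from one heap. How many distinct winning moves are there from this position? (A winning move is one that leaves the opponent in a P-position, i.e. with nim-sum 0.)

Compute the nim-sum pairwise:
4 ^ 1 = 5
5 ^ 5 = 0
0 ^ 6 = 6
The overall nim-sum is X = 6. A heap of size p has a winning move iff p XOR X < p (reduce it to p XOR X).
  4: 4 XOR 6 = 2 < 4 — winning move (to 2).
  1: 1 XOR 6 = 7 ≥ 1 — no move.
  5: 5 XOR 6 = 3 < 5 — winning move (to 3).
  6: 6 XOR 6 = 0 < 6 — winning move (to 0).
That gives 3 winning moves.

3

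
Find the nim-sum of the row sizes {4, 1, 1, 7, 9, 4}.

14

Compute the nim-sum pairwise:
4 ⊕ 1 = 5
5 ⊕ 1 = 4
4 ⊕ 7 = 3
3 ⊕ 9 = 10
10 ⊕ 4 = 14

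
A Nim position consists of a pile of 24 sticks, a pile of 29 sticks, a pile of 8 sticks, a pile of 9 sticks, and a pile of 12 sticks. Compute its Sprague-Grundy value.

8

Bitwise XOR of the heap sizes:
  11000  (24)
  11101  (29)
  01000  (8)
  01001  (9)
  01100  (12)
  -----
  01000  (8)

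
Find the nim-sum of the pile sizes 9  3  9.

3

Bitwise XOR of the heap sizes:
  1001  (9)
  0011  (3)
  1001  (9)
  ----
  0011  (3)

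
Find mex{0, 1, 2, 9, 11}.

The values 0, 1, 2 are all present; 3 is the first non-negative integer missing from the set.

3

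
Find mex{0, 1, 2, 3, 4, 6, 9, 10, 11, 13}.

5

The values 0, 1, 2, 3, 4 are all present; 5 is the first non-negative integer missing from the set.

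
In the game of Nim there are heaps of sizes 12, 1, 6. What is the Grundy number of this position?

Nim-sum: 12 ^ 1 ^ 6 = 11.

11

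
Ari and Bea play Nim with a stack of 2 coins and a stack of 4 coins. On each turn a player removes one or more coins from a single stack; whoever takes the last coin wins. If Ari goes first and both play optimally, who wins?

Ari wins

In binary:
  010  (2)
  100  (4)
  ---
  110  (6)
The nim-sum is 6 ≠ 0, so this is an N-position: the player to move can win; Ari has a winning move.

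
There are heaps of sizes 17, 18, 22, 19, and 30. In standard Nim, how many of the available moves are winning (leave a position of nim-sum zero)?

5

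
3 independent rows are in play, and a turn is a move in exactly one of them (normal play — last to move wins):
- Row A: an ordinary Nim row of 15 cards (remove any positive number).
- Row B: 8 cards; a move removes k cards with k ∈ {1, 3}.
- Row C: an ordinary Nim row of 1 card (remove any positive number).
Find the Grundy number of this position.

14

Row A is a plain Nim row of size 15, so its Grundy value is 15.
Grundy values for row B (subtraction set {1, 3}):
g(0) = mex{} = 0
g(1) = mex{0} = 1
g(2) = mex{1} = 0
g(3) = mex{0} = 1
g(4) = mex{1} = 0
g(5) = mex{0} = 1
g(6) = mex{1} = 0
g(7) = mex{0} = 1
g(8) = mex{1} = 0
So g(8) = 0.
Row C is a plain Nim row of size 1, so its Grundy value is 1.
The value of a disjunctive sum is the nim-sum of the parts.
Combined value = 15 ⊕ 0 ⊕ 1 = 14.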